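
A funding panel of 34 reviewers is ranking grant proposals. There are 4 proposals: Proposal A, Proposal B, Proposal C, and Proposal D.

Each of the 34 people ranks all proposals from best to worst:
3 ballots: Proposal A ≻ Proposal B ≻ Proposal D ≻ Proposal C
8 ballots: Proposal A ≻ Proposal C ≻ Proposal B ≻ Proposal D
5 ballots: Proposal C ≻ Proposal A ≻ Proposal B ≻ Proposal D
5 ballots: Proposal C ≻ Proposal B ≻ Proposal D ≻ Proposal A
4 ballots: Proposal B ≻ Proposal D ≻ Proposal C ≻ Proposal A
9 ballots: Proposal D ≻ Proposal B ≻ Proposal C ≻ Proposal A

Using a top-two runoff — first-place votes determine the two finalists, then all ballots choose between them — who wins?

Round 1 first-place votes: Proposal A 11, Proposal B 4, Proposal C 10, Proposal D 9. Proposal A and Proposal C advance.
Runoff: Proposal A is ranked above Proposal C on 11 ballots, Proposal C above Proposal A on 23.

Proposal C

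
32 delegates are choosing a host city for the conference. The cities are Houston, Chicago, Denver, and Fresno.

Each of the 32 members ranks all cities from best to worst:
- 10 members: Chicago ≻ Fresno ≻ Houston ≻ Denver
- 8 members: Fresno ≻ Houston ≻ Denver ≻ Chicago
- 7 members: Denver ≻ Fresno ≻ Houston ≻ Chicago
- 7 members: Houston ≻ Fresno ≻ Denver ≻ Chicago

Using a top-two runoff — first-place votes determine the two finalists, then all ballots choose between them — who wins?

Round 1 first-place votes: Houston 7, Chicago 10, Denver 7, Fresno 8. Chicago and Fresno advance.
Runoff: Chicago is ranked above Fresno on 10 ballots, Fresno above Chicago on 22.

Fresno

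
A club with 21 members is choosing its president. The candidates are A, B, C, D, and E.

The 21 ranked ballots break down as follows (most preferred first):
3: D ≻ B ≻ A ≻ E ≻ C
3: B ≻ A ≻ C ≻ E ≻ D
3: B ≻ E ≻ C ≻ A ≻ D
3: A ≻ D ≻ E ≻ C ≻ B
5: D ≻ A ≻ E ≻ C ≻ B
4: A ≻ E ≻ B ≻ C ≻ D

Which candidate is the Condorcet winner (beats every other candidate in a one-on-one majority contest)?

A

A vs B: 12–9
A vs C: 18–3
A vs D: 13–8
A vs E: 18–3
A beats every other candidate.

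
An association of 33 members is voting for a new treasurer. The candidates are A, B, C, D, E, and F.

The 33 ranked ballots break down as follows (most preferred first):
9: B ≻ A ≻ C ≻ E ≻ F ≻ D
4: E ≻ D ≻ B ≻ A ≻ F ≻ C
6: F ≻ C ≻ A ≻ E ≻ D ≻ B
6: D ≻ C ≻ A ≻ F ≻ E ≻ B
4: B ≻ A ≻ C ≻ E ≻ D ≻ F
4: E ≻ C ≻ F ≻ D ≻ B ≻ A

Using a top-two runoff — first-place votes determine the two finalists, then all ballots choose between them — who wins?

E

Round 1 first-place votes: A 0, B 13, C 0, D 6, E 8, F 6. B and E advance.
Runoff: B is ranked above E on 13 ballots, E above B on 20.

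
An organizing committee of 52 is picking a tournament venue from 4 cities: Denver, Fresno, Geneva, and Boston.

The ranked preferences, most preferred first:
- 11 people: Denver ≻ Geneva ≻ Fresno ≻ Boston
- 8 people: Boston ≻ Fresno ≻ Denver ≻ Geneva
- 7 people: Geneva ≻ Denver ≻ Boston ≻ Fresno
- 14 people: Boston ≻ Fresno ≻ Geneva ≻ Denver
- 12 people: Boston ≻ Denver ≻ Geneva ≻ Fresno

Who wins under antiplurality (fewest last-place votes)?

Geneva

Last-place votes: Denver 14, Fresno 19, Geneva 8, Boston 11.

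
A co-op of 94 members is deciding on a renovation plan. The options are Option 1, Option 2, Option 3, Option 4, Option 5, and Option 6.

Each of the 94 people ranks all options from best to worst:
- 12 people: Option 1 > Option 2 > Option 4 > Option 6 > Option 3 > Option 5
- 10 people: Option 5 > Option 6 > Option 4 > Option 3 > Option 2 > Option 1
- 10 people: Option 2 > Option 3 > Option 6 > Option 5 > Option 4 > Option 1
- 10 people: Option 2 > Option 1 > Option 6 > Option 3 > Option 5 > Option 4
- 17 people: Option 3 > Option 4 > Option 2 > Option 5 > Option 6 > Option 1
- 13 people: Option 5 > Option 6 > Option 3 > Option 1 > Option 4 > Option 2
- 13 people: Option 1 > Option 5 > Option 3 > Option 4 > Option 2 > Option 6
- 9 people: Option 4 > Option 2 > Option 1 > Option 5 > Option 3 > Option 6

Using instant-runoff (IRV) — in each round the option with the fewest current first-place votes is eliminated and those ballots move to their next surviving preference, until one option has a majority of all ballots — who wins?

Option 2

Round 1: Option 1 25, Option 2 20, Option 3 17, Option 4 9, Option 5 23, Option 6 0. Option 6 eliminated.
Round 2: Option 1 25, Option 2 20, Option 3 17, Option 4 9, Option 5 23. Option 4 eliminated.
Round 3: Option 1 25, Option 2 29, Option 3 17, Option 5 23. Option 3 eliminated.
Round 4: Option 1 25, Option 2 46, Option 5 23. Option 5 eliminated.
Round 5: Option 1 38, Option 2 56. Option 2 has a majority (≥48).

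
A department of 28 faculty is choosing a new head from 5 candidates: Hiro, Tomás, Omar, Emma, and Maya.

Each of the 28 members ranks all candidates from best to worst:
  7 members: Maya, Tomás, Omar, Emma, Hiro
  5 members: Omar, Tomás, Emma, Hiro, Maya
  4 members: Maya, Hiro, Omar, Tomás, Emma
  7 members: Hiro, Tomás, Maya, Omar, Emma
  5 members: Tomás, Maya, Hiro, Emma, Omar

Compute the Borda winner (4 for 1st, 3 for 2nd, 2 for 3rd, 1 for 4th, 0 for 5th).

Tomás

Hiro: 7×0 + 5×1 + 4×3 + 7×4 + 5×2 = 55
Tomás: 7×3 + 5×3 + 4×1 + 7×3 + 5×4 = 81
Omar: 7×2 + 5×4 + 4×2 + 7×1 + 5×0 = 49
Emma: 7×1 + 5×2 + 4×0 + 7×0 + 5×1 = 22
Maya: 7×4 + 5×0 + 4×4 + 7×2 + 5×3 = 73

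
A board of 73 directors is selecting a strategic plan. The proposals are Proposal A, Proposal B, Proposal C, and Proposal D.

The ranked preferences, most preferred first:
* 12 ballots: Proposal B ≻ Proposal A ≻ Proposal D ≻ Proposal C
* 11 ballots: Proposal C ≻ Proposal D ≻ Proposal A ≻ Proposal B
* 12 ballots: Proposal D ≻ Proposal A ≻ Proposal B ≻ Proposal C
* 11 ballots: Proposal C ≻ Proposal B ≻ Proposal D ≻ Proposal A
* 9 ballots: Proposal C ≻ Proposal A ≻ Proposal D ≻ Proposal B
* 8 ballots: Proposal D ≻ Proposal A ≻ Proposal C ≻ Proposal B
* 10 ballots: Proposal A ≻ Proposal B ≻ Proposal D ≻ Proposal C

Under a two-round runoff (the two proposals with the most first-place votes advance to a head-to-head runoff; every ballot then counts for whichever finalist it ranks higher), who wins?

Round 1 first-place votes: Proposal A 10, Proposal B 12, Proposal C 31, Proposal D 20. Proposal C and Proposal D advance.
Runoff: Proposal C is ranked above Proposal D on 31 ballots, Proposal D above Proposal C on 42.

Proposal D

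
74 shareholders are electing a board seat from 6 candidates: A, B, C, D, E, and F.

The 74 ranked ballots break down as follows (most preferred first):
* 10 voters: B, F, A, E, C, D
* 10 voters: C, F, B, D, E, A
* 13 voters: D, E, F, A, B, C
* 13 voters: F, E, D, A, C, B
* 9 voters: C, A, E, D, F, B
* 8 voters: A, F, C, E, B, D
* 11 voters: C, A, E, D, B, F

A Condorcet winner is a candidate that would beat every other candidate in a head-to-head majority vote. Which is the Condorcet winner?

F

F vs A: 46–28
F vs B: 53–21
F vs C: 44–30
F vs D: 41–33
F vs E: 41–33
F beats every other candidate.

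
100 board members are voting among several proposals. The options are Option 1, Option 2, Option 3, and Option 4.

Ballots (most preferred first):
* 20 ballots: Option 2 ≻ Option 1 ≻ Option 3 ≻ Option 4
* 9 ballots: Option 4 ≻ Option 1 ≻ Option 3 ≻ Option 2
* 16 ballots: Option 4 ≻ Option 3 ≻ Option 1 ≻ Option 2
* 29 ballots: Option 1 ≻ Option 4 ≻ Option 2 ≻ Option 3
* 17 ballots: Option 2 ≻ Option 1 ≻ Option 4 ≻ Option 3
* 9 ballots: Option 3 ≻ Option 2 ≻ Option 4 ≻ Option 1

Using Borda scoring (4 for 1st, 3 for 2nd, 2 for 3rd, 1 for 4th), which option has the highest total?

Option 1: 20×3 + 9×3 + 16×2 + 29×4 + 17×3 + 9×1 = 295
Option 2: 20×4 + 9×1 + 16×1 + 29×2 + 17×4 + 9×3 = 258
Option 3: 20×2 + 9×2 + 16×3 + 29×1 + 17×1 + 9×4 = 188
Option 4: 20×1 + 9×4 + 16×4 + 29×3 + 17×2 + 9×2 = 259

Option 1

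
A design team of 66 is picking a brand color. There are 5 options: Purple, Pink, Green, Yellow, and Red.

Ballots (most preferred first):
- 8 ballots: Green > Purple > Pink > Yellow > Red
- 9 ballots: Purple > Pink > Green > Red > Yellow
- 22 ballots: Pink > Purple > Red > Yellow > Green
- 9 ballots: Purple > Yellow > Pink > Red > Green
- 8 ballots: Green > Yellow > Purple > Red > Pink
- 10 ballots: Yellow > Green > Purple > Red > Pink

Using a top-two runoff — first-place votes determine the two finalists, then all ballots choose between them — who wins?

Purple

Round 1 first-place votes: Purple 18, Pink 22, Green 16, Yellow 10, Red 0. Pink and Purple advance.
Runoff: Pink is ranked above Purple on 22 ballots, Purple above Pink on 44.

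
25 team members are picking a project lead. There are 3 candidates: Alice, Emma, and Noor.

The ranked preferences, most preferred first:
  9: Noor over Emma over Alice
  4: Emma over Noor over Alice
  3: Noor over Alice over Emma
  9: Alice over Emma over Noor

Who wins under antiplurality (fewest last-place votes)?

Last-place votes: Alice 13, Emma 3, Noor 9.

Emma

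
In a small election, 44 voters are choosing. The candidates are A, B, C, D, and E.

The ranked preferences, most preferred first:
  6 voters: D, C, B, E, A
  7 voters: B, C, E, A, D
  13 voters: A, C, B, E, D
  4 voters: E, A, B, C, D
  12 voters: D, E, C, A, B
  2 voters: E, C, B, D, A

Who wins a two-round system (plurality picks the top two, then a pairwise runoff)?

A

Round 1 first-place votes: A 13, B 7, C 0, D 18, E 6. D and A advance.
Runoff: D is ranked above A on 20 ballots, A above D on 24.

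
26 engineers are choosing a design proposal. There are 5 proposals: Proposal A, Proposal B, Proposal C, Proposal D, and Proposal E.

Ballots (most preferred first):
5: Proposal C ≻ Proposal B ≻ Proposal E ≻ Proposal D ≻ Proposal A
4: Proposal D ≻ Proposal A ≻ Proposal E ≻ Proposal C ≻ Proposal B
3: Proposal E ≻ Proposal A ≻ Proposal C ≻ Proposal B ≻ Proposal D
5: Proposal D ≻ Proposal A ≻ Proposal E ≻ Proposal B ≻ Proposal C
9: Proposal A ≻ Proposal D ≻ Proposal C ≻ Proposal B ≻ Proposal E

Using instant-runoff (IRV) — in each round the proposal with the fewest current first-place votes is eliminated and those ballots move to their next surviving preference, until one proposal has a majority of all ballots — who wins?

Round 1: Proposal A 9, Proposal B 0, Proposal C 5, Proposal D 9, Proposal E 3. Proposal B eliminated.
Round 2: Proposal A 9, Proposal C 5, Proposal D 9, Proposal E 3. Proposal E eliminated.
Round 3: Proposal A 12, Proposal C 5, Proposal D 9. Proposal C eliminated.
Round 4: Proposal A 12, Proposal D 14. Proposal D has a majority (≥14).

Proposal D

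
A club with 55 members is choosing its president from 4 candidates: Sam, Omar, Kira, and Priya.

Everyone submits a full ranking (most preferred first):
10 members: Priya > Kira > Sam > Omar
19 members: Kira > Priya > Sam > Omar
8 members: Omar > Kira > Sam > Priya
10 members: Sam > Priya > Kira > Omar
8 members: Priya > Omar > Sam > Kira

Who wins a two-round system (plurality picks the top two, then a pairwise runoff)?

Priya

Round 1 first-place votes: Sam 10, Omar 8, Kira 19, Priya 18. Kira and Priya advance.
Runoff: Kira is ranked above Priya on 27 ballots, Priya above Kira on 28.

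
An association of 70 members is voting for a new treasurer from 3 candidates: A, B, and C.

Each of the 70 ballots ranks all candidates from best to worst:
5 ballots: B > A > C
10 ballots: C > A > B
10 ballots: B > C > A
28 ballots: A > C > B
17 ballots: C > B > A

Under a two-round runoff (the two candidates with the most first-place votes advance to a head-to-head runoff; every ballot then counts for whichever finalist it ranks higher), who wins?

Round 1 first-place votes: A 28, B 15, C 27. A and C advance.
Runoff: A is ranked above C on 33 ballots, C above A on 37.

C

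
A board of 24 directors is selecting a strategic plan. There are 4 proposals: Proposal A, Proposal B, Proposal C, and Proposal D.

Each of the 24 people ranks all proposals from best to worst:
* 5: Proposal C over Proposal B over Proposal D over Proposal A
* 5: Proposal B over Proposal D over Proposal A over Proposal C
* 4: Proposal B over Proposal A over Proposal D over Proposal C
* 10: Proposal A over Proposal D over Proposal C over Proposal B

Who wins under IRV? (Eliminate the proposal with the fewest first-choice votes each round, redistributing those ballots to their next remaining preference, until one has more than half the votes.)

Round 1: Proposal A 10, Proposal B 9, Proposal C 5, Proposal D 0. Proposal D eliminated.
Round 2: Proposal A 10, Proposal B 9, Proposal C 5. Proposal C eliminated.
Round 3: Proposal A 10, Proposal B 14. Proposal B has a majority (≥13).

Proposal B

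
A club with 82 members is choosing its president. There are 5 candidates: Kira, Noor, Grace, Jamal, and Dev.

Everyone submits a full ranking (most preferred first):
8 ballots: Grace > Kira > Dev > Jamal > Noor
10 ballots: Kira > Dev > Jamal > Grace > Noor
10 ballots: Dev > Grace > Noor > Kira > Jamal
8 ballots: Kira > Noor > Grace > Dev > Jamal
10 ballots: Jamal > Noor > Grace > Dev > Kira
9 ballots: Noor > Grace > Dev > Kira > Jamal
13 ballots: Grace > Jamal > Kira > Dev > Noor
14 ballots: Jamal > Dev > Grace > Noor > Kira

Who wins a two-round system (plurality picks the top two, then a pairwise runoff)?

Grace

Round 1 first-place votes: Kira 18, Noor 9, Grace 21, Jamal 24, Dev 10. Jamal and Grace advance.
Runoff: Jamal is ranked above Grace on 34 ballots, Grace above Jamal on 48.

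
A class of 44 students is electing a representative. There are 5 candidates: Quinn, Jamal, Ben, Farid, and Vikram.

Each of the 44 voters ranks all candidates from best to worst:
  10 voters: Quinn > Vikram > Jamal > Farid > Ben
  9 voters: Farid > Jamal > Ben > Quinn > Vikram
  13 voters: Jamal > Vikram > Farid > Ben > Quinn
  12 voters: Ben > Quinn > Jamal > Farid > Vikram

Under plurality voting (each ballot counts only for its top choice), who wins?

First-place votes: Quinn 10, Jamal 13, Ben 12, Farid 9, Vikram 0.

Jamal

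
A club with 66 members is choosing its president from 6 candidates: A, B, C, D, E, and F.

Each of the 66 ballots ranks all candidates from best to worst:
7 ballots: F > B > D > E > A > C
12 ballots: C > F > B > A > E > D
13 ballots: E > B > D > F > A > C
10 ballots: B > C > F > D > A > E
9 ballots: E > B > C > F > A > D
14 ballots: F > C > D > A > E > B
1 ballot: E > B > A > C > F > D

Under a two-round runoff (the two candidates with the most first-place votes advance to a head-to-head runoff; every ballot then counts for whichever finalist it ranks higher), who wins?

F

Round 1 first-place votes: A 0, B 10, C 12, D 0, E 23, F 21. E and F advance.
Runoff: E is ranked above F on 23 ballots, F above E on 43.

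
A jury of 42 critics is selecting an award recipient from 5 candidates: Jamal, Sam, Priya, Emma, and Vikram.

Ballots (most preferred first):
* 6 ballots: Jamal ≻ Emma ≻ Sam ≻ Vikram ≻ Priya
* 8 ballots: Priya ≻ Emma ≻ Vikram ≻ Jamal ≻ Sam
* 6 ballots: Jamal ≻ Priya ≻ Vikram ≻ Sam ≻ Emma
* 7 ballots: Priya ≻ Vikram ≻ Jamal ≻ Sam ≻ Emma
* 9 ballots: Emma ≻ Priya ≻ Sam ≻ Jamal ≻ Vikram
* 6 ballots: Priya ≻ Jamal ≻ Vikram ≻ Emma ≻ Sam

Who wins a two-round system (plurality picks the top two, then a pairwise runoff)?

Round 1 first-place votes: Jamal 12, Sam 0, Priya 21, Emma 9, Vikram 0. Priya and Jamal advance.
Runoff: Priya is ranked above Jamal on 30 ballots, Jamal above Priya on 12.

Priya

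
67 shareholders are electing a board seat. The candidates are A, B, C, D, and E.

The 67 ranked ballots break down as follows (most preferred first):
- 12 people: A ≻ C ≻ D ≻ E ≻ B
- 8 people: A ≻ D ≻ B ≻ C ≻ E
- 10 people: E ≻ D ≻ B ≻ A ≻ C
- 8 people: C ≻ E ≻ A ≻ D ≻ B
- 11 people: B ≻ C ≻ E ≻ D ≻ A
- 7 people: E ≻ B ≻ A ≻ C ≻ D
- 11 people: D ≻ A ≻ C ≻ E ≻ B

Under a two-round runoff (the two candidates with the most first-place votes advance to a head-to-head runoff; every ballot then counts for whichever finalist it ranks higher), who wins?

Round 1 first-place votes: A 20, B 11, C 8, D 11, E 17. A and E advance.
Runoff: A is ranked above E on 31 ballots, E above A on 36.

E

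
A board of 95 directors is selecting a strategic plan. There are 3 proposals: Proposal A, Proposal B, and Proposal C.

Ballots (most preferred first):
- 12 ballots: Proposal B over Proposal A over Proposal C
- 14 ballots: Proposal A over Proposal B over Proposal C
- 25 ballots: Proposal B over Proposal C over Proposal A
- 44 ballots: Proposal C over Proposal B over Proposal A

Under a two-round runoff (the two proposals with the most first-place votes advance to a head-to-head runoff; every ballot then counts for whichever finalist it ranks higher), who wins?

Round 1 first-place votes: Proposal A 14, Proposal B 37, Proposal C 44. Proposal C and Proposal B advance.
Runoff: Proposal C is ranked above Proposal B on 44 ballots, Proposal B above Proposal C on 51.

Proposal B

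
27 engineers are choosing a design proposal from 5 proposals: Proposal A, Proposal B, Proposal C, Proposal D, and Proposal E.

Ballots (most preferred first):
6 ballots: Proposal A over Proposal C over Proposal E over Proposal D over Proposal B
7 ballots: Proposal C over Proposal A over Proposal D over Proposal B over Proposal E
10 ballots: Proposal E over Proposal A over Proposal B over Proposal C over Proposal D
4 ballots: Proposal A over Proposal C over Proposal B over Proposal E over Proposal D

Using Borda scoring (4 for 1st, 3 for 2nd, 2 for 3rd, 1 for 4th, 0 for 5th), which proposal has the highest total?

Proposal A: 6×4 + 7×3 + 10×3 + 4×4 = 91
Proposal B: 6×0 + 7×1 + 10×2 + 4×2 = 35
Proposal C: 6×3 + 7×4 + 10×1 + 4×3 = 68
Proposal D: 6×1 + 7×2 + 10×0 + 4×0 = 20
Proposal E: 6×2 + 7×0 + 10×4 + 4×1 = 56

Proposal A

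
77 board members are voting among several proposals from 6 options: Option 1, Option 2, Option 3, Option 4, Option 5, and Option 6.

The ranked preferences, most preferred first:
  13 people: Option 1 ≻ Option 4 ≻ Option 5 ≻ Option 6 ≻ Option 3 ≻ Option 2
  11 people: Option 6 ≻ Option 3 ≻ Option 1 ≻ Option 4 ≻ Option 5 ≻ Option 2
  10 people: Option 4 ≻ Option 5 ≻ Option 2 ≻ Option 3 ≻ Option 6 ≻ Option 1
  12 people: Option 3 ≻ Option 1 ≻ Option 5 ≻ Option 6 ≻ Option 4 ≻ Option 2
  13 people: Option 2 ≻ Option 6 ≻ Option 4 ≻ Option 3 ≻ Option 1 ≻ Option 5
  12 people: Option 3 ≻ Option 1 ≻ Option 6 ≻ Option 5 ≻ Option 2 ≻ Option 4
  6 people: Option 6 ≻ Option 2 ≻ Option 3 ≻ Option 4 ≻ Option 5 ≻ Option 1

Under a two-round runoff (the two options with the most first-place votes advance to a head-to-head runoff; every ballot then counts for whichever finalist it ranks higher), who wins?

Round 1 first-place votes: Option 1 13, Option 2 13, Option 3 24, Option 4 10, Option 5 0, Option 6 17. Option 3 and Option 6 advance.
Runoff: Option 3 is ranked above Option 6 on 34 ballots, Option 6 above Option 3 on 43.

Option 6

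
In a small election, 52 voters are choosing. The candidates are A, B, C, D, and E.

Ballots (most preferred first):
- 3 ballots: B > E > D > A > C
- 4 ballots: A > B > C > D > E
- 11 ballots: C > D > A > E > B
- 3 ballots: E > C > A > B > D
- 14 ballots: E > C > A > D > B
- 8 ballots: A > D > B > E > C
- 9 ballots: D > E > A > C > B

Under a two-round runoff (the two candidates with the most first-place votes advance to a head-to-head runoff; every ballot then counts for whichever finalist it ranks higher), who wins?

Round 1 first-place votes: A 12, B 3, C 11, D 9, E 17. E and A advance.
Runoff: E is ranked above A on 29 ballots, A above E on 23.

E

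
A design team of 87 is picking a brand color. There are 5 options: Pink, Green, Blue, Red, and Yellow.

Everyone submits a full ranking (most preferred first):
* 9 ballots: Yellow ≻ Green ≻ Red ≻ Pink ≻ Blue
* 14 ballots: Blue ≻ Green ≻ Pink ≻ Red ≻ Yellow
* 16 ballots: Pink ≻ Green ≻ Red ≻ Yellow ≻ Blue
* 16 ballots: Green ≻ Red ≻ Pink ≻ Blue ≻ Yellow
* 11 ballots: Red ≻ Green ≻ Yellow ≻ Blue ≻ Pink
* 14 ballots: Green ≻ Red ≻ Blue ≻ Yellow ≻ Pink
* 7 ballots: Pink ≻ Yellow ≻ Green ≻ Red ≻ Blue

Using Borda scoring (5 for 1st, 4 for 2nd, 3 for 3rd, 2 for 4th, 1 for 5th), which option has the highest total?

Green

Pink: 9×2 + 14×3 + 16×5 + 16×3 + 11×1 + 14×1 + 7×5 = 248
Green: 9×4 + 14×4 + 16×4 + 16×5 + 11×4 + 14×5 + 7×3 = 371
Blue: 9×1 + 14×5 + 16×1 + 16×2 + 11×2 + 14×3 + 7×1 = 198
Red: 9×3 + 14×2 + 16×3 + 16×4 + 11×5 + 14×4 + 7×2 = 292
Yellow: 9×5 + 14×1 + 16×2 + 16×1 + 11×3 + 14×2 + 7×4 = 196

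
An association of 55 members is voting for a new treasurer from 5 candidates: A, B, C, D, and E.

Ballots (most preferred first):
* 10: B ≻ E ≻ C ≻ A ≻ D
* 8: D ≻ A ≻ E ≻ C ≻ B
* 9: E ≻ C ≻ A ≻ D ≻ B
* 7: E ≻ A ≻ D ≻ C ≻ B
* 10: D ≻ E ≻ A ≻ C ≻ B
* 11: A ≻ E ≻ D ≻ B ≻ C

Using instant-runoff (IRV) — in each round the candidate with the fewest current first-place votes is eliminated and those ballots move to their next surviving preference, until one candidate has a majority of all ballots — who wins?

Round 1: A 11, B 10, C 0, D 18, E 16. C eliminated.
Round 2: A 11, B 10, D 18, E 16. B eliminated.
Round 3: A 11, D 18, E 26. A eliminated.
Round 4: D 18, E 37. E has a majority (≥28).

E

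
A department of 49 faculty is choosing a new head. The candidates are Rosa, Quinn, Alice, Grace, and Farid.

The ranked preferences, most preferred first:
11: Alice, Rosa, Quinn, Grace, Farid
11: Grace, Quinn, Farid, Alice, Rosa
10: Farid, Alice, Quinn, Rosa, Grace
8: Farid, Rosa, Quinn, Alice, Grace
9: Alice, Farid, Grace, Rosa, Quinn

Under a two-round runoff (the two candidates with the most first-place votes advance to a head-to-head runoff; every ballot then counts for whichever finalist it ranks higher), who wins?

Round 1 first-place votes: Rosa 0, Quinn 0, Alice 20, Grace 11, Farid 18. Alice and Farid advance.
Runoff: Alice is ranked above Farid on 20 ballots, Farid above Alice on 29.

Farid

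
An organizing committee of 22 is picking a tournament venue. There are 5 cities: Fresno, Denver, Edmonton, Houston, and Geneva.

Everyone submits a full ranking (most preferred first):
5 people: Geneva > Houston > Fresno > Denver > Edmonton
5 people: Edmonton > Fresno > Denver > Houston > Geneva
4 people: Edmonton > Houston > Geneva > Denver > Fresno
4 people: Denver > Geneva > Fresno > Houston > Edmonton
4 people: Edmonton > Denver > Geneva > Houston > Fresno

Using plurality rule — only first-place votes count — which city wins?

First-place votes: Fresno 0, Denver 4, Edmonton 13, Houston 0, Geneva 5.

Edmonton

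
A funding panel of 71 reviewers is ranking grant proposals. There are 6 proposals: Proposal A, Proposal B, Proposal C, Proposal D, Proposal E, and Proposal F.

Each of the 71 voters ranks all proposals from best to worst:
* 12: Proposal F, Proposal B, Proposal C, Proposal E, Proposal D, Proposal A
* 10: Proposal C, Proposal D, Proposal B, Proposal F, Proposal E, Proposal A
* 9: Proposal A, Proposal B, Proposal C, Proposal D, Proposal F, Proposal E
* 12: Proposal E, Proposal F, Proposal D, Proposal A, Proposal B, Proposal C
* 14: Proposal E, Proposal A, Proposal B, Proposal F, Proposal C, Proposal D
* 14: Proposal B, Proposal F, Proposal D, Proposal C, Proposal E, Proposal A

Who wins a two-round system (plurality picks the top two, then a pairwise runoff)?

Proposal B

Round 1 first-place votes: Proposal A 9, Proposal B 14, Proposal C 10, Proposal D 0, Proposal E 26, Proposal F 12. Proposal E and Proposal B advance.
Runoff: Proposal E is ranked above Proposal B on 26 ballots, Proposal B above Proposal E on 45.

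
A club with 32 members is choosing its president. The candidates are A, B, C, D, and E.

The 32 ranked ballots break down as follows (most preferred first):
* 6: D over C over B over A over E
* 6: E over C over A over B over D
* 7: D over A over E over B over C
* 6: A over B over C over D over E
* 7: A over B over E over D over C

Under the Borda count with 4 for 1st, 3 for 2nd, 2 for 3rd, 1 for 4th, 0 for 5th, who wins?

A: 6×1 + 6×2 + 7×3 + 6×4 + 7×4 = 91
B: 6×2 + 6×1 + 7×1 + 6×3 + 7×3 = 64
C: 6×3 + 6×3 + 7×0 + 6×2 + 7×0 = 48
D: 6×4 + 6×0 + 7×4 + 6×1 + 7×1 = 65
E: 6×0 + 6×4 + 7×2 + 6×0 + 7×2 = 52

A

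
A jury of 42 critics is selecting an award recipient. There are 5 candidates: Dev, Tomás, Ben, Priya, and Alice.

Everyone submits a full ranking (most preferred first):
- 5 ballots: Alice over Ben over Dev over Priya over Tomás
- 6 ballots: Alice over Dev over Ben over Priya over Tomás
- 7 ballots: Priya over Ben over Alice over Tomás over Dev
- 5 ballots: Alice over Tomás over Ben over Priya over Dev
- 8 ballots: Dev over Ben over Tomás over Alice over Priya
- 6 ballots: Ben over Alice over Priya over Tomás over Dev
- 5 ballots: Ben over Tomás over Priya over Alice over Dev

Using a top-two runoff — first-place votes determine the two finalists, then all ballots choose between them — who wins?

Round 1 first-place votes: Dev 8, Tomás 0, Ben 11, Priya 7, Alice 16. Alice and Ben advance.
Runoff: Alice is ranked above Ben on 16 ballots, Ben above Alice on 26.

Ben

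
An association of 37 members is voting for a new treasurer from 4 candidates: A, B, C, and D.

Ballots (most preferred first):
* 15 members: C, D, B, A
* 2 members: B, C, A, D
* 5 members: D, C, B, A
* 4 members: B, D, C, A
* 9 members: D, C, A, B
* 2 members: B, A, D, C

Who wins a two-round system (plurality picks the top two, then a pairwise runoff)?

Round 1 first-place votes: A 0, B 8, C 15, D 14. C and D advance.
Runoff: C is ranked above D on 17 ballots, D above C on 20.

D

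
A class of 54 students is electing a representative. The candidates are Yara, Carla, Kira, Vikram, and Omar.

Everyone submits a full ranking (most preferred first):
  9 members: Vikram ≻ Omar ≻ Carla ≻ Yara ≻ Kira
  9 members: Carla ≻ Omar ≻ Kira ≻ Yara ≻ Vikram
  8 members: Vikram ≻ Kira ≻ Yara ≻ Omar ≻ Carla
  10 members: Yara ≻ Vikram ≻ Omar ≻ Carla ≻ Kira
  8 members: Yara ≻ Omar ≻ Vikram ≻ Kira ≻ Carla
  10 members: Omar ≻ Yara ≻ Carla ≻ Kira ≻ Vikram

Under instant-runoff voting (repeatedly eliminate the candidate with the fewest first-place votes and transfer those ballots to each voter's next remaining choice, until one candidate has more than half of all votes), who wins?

Omar

Round 1: Yara 18, Carla 9, Kira 0, Vikram 17, Omar 10. Kira eliminated.
Round 2: Yara 18, Carla 9, Vikram 17, Omar 10. Carla eliminated.
Round 3: Yara 18, Vikram 17, Omar 19. Vikram eliminated.
Round 4: Yara 26, Omar 28. Omar has a majority (≥28).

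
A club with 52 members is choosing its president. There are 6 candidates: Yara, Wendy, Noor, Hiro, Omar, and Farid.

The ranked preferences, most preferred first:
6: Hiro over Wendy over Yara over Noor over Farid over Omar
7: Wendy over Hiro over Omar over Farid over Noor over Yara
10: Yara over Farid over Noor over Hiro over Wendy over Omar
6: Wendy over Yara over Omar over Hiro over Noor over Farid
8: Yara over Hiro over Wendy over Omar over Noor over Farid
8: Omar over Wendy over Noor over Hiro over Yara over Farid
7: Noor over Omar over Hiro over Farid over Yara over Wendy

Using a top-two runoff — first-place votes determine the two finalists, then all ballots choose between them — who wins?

Wendy

Round 1 first-place votes: Yara 18, Wendy 13, Noor 7, Hiro 6, Omar 8, Farid 0. Yara and Wendy advance.
Runoff: Yara is ranked above Wendy on 25 ballots, Wendy above Yara on 27.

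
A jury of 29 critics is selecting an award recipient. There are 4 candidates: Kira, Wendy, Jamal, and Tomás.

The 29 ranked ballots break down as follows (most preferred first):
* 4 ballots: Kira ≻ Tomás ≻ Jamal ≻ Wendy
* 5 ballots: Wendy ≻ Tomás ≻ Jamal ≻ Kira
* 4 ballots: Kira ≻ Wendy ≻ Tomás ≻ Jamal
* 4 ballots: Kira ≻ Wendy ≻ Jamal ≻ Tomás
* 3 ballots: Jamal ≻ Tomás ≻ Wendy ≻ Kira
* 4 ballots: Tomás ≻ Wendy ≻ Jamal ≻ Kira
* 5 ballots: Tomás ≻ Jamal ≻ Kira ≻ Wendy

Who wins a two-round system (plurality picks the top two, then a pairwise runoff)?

Round 1 first-place votes: Kira 12, Wendy 5, Jamal 3, Tomás 9. Kira and Tomás advance.
Runoff: Kira is ranked above Tomás on 12 ballots, Tomás above Kira on 17.

Tomás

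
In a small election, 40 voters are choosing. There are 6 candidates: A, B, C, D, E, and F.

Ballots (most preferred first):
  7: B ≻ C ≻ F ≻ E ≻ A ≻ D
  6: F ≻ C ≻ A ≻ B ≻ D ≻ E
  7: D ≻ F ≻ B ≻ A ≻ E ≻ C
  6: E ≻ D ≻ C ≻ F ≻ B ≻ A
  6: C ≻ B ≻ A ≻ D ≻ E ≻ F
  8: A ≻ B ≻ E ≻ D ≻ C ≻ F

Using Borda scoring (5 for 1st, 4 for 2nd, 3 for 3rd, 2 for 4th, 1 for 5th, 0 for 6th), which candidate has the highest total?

A: 7×1 + 6×3 + 7×2 + 6×0 + 6×3 + 8×5 = 97
B: 7×5 + 6×2 + 7×3 + 6×1 + 6×4 + 8×4 = 130
C: 7×4 + 6×4 + 7×0 + 6×3 + 6×5 + 8×1 = 108
D: 7×0 + 6×1 + 7×5 + 6×4 + 6×2 + 8×2 = 93
E: 7×2 + 6×0 + 7×1 + 6×5 + 6×1 + 8×3 = 81
F: 7×3 + 6×5 + 7×4 + 6×2 + 6×0 + 8×0 = 91

B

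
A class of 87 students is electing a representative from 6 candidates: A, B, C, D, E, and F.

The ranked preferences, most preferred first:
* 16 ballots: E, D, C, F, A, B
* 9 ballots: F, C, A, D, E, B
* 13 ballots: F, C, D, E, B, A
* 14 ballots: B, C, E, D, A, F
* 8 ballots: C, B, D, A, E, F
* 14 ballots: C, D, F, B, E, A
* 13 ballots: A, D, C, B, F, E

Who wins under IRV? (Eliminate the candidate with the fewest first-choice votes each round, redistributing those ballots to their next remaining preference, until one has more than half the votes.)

Round 1: A 13, B 14, C 22, D 0, E 16, F 22. D eliminated.
Round 2: A 13, B 14, C 22, E 16, F 22. A eliminated.
Round 3: B 14, C 35, E 16, F 22. B eliminated.
Round 4: C 49, E 16, F 22. C has a majority (≥44).

C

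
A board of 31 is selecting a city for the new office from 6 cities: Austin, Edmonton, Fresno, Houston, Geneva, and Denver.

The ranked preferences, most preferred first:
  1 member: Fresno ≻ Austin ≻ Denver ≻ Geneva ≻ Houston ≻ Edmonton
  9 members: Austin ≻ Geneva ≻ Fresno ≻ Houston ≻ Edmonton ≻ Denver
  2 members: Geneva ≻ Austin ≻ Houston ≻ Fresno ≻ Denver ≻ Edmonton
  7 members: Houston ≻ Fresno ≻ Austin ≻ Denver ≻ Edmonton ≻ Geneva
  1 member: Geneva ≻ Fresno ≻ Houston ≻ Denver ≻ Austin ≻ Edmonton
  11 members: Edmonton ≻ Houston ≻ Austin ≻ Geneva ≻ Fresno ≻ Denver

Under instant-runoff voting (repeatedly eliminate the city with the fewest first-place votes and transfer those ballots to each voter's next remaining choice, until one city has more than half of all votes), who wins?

Round 1: Austin 9, Edmonton 11, Fresno 1, Houston 7, Geneva 3, Denver 0. Denver eliminated.
Round 2: Austin 9, Edmonton 11, Fresno 1, Houston 7, Geneva 3. Fresno eliminated.
Round 3: Austin 10, Edmonton 11, Houston 7, Geneva 3. Geneva eliminated.
Round 4: Austin 12, Edmonton 11, Houston 8. Houston eliminated.
Round 5: Austin 20, Edmonton 11. Austin has a majority (≥16).

Austin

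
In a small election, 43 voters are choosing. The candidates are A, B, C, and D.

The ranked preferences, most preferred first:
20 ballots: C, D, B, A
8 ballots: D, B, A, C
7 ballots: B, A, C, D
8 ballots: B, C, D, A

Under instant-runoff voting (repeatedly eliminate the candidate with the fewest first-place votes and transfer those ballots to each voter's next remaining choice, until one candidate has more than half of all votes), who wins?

B

Round 1: A 0, B 15, C 20, D 8. A eliminated.
Round 2: B 15, C 20, D 8. D eliminated.
Round 3: B 23, C 20. B has a majority (≥22).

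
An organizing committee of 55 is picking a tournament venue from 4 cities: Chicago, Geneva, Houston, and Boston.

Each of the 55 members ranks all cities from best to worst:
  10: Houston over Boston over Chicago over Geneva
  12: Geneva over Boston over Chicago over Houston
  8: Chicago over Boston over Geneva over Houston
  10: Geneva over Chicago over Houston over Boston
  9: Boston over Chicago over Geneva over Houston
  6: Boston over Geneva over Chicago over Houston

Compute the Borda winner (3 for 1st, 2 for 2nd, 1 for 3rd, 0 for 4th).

Boston

Chicago: 10×1 + 12×1 + 8×3 + 10×2 + 9×2 + 6×1 = 90
Geneva: 10×0 + 12×3 + 8×1 + 10×3 + 9×1 + 6×2 = 95
Houston: 10×3 + 12×0 + 8×0 + 10×1 + 9×0 + 6×0 = 40
Boston: 10×2 + 12×2 + 8×2 + 10×0 + 9×3 + 6×3 = 105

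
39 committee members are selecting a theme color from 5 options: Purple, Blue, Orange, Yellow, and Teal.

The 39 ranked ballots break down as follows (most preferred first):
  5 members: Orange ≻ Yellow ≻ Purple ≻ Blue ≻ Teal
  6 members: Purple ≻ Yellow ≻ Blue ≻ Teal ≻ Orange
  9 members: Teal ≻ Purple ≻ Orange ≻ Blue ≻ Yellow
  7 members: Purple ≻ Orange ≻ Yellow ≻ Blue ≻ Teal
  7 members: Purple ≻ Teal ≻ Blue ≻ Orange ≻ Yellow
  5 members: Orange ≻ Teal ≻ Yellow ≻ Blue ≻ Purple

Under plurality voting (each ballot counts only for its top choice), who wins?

First-place votes: Purple 20, Blue 0, Orange 10, Yellow 0, Teal 9.

Purple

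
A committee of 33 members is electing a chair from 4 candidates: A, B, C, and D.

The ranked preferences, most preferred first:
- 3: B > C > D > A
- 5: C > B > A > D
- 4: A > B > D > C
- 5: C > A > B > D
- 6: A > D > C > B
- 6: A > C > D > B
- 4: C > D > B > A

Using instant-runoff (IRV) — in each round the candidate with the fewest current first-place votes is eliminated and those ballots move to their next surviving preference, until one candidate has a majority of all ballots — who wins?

Round 1: A 16, B 3, C 14, D 0. D eliminated.
Round 2: A 16, B 3, C 14. B eliminated.
Round 3: A 16, C 17. C has a majority (≥17).

C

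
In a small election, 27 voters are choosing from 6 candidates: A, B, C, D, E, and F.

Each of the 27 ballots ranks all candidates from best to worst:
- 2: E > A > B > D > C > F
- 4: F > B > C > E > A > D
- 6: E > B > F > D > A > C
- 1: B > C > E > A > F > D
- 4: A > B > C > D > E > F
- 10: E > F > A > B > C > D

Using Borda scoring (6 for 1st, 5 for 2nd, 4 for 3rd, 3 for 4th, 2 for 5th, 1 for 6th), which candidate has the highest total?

E

A: 2×5 + 4×2 + 6×2 + 1×3 + 4×6 + 10×4 = 97
B: 2×4 + 4×5 + 6×5 + 1×6 + 4×5 + 10×3 = 114
C: 2×2 + 4×4 + 6×1 + 1×5 + 4×4 + 10×2 = 67
D: 2×3 + 4×1 + 6×3 + 1×1 + 4×3 + 10×1 = 51
E: 2×6 + 4×3 + 6×6 + 1×4 + 4×2 + 10×6 = 132
F: 2×1 + 4×6 + 6×4 + 1×2 + 4×1 + 10×5 = 106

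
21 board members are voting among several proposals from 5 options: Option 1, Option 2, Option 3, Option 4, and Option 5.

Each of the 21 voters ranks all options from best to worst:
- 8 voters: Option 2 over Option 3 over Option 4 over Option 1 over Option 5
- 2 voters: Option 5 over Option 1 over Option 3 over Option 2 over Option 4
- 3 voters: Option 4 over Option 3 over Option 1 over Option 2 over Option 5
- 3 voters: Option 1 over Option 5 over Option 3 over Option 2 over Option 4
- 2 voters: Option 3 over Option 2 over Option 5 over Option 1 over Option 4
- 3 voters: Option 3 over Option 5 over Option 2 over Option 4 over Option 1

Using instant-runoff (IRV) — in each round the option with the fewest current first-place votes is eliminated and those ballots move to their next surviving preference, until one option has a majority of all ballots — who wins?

Round 1: Option 1 3, Option 2 8, Option 3 5, Option 4 3, Option 5 2. Option 5 eliminated.
Round 2: Option 1 5, Option 2 8, Option 3 5, Option 4 3. Option 4 eliminated.
Round 3: Option 1 5, Option 2 8, Option 3 8. Option 1 eliminated.
Round 4: Option 2 8, Option 3 13. Option 3 has a majority (≥11).

Option 3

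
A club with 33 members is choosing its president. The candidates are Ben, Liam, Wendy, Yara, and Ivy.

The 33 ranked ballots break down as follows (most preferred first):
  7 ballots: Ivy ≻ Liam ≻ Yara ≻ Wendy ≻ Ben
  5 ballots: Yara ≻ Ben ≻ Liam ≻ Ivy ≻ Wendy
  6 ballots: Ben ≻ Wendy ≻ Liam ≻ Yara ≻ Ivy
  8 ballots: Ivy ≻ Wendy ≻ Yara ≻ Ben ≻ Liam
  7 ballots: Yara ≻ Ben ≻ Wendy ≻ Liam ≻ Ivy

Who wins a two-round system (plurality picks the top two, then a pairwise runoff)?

Yara

Round 1 first-place votes: Ben 6, Liam 0, Wendy 0, Yara 12, Ivy 15. Ivy and Yara advance.
Runoff: Ivy is ranked above Yara on 15 ballots, Yara above Ivy on 18.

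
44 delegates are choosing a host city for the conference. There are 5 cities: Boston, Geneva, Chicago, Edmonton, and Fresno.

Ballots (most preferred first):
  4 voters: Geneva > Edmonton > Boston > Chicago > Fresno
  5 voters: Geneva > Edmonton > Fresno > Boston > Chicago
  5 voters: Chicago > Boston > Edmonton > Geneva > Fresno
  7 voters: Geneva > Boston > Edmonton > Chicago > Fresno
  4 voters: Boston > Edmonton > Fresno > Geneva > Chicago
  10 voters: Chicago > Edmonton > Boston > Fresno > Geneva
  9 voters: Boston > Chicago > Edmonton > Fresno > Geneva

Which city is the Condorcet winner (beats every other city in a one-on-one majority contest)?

Boston vs Geneva: 28–16
Boston vs Chicago: 29–15
Boston vs Edmonton: 25–19
Boston vs Fresno: 39–5
Boston beats every other city.

Boston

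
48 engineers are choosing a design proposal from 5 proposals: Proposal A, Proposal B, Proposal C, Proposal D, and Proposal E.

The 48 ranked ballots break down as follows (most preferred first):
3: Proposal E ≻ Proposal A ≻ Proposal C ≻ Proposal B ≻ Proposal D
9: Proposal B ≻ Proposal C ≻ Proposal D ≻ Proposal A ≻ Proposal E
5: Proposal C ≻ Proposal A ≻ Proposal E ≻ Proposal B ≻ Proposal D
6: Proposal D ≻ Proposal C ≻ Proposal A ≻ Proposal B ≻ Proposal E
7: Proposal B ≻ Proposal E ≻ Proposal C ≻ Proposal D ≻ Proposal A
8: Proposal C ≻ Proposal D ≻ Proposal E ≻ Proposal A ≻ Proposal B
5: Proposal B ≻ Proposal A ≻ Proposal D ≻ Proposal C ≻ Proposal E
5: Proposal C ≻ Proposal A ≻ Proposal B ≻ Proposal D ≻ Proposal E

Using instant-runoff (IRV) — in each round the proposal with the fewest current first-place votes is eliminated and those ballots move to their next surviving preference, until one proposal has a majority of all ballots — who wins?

Round 1: Proposal A 0, Proposal B 21, Proposal C 18, Proposal D 6, Proposal E 3. Proposal A eliminated.
Round 2: Proposal B 21, Proposal C 18, Proposal D 6, Proposal E 3. Proposal E eliminated.
Round 3: Proposal B 21, Proposal C 21, Proposal D 6. Proposal D eliminated.
Round 4: Proposal B 21, Proposal C 27. Proposal C has a majority (≥25).

Proposal C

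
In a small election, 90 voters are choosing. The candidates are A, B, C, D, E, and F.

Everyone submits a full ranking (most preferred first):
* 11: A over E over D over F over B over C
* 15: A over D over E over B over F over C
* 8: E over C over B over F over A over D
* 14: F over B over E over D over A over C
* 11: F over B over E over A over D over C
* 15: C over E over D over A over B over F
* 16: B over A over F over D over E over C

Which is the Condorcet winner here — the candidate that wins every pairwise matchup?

E vs A: 48–42
E vs B: 49–41
E vs C: 75–15
E vs D: 59–31
E vs F: 49–41
E beats every other candidate.

E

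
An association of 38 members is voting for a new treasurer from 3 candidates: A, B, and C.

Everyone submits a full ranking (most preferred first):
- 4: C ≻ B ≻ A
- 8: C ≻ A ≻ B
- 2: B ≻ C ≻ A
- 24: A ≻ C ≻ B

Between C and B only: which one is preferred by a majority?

C is ranked above B on 36 ballots; B above C on 2.

C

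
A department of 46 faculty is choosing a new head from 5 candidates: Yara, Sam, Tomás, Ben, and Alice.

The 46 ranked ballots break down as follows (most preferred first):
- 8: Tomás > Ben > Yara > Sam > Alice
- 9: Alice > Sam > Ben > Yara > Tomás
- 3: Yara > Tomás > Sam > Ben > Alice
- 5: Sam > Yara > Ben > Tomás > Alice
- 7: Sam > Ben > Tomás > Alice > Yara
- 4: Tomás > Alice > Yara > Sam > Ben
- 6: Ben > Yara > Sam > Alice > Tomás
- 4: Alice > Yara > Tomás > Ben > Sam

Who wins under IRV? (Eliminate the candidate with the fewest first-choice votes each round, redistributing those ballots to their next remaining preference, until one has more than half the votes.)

Round 1: Yara 3, Sam 12, Tomás 12, Ben 6, Alice 13. Yara eliminated.
Round 2: Sam 12, Tomás 15, Ben 6, Alice 13. Ben eliminated.
Round 3: Sam 18, Tomás 15, Alice 13. Alice eliminated.
Round 4: Sam 27, Tomás 19. Sam has a majority (≥24).

Sam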